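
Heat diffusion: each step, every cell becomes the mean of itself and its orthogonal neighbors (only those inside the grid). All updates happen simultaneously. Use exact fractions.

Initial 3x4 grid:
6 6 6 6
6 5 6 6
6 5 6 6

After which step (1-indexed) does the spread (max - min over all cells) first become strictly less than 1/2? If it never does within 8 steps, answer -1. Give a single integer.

Step 1: max=6, min=11/2, spread=1/2
Step 2: max=6, min=1351/240, spread=89/240
  -> spread < 1/2 first at step 2
Step 3: max=1427/240, min=766/135, spread=587/2160
Step 4: max=14207/2400, min=737783/129600, spread=5879/25920
Step 5: max=19888/3375, min=44458447/7776000, spread=272701/1555200
Step 6: max=76150753/12960000, min=2674904033/466560000, spread=2660923/18662400
Step 7: max=506385203/86400000, min=160903070947/27993600000, spread=126629393/1119744000
Step 8: max=272945816693/46656000000, min=9672080800073/1679616000000, spread=1231748807/13436928000

Answer: 2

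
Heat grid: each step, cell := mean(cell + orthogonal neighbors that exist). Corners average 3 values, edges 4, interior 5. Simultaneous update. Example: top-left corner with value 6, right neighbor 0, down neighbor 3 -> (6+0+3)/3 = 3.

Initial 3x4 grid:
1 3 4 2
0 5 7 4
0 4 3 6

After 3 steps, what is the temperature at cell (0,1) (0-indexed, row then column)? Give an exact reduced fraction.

Answer: 21869/7200

Derivation:
Step 1: cell (0,1) = 13/4
Step 2: cell (0,1) = 743/240
Step 3: cell (0,1) = 21869/7200
Full grid after step 3:
  5123/2160 21869/7200 27629/7200 1087/270
  16549/7200 19237/6000 5983/1500 62663/14400
  2599/1080 5711/1800 14977/3600 9491/2160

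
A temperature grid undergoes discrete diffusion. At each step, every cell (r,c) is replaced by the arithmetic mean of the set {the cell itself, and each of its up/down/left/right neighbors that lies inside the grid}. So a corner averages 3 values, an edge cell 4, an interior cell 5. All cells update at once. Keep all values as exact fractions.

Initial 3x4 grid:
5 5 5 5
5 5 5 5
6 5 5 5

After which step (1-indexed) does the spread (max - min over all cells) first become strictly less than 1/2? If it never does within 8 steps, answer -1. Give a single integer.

Step 1: max=16/3, min=5, spread=1/3
  -> spread < 1/2 first at step 1
Step 2: max=95/18, min=5, spread=5/18
Step 3: max=1121/216, min=5, spread=41/216
Step 4: max=133817/25920, min=5, spread=4217/25920
Step 5: max=7985149/1555200, min=36079/7200, spread=38417/311040
Step 6: max=477760211/93312000, min=722597/144000, spread=1903471/18662400
Step 7: max=28594589089/5598720000, min=21715759/4320000, spread=18038617/223948800
Step 8: max=1712884182851/335923200000, min=1956926759/388800000, spread=883978523/13436928000

Answer: 1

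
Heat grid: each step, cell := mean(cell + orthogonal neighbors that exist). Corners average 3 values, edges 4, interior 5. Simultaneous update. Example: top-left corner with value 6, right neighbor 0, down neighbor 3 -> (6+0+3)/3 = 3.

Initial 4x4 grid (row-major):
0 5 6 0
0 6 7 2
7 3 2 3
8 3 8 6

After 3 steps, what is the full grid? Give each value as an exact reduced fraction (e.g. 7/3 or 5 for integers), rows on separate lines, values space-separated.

After step 1:
  5/3 17/4 9/2 8/3
  13/4 21/5 23/5 3
  9/2 21/5 23/5 13/4
  6 11/2 19/4 17/3
After step 2:
  55/18 877/240 961/240 61/18
  817/240 41/10 209/50 811/240
  359/80 23/5 107/25 991/240
  16/3 409/80 1231/240 41/9
After step 3:
  3641/1080 5333/1440 27409/7200 1939/540
  5417/1440 11963/3000 5983/1500 27139/7200
  713/160 1129/250 13391/3000 29419/7200
  224/45 807/160 34339/7200 4973/1080

Answer: 3641/1080 5333/1440 27409/7200 1939/540
5417/1440 11963/3000 5983/1500 27139/7200
713/160 1129/250 13391/3000 29419/7200
224/45 807/160 34339/7200 4973/1080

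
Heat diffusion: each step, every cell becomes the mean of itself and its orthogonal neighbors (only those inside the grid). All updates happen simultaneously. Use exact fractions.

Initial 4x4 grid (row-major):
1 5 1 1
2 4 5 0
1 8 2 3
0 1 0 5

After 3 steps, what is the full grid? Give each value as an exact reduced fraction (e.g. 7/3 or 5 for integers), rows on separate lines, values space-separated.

After step 1:
  8/3 11/4 3 2/3
  2 24/5 12/5 9/4
  11/4 16/5 18/5 5/2
  2/3 9/4 2 8/3
After step 2:
  89/36 793/240 529/240 71/36
  733/240 303/100 321/100 469/240
  517/240 83/25 137/50 661/240
  17/9 487/240 631/240 43/18
After step 3:
  3179/1080 19819/7200 19243/7200 2207/1080
  19279/7200 9551/3000 7883/3000 17803/7200
  18751/7200 1991/750 1099/375 17707/7200
  1093/540 17761/7200 17617/7200 1399/540

Answer: 3179/1080 19819/7200 19243/7200 2207/1080
19279/7200 9551/3000 7883/3000 17803/7200
18751/7200 1991/750 1099/375 17707/7200
1093/540 17761/7200 17617/7200 1399/540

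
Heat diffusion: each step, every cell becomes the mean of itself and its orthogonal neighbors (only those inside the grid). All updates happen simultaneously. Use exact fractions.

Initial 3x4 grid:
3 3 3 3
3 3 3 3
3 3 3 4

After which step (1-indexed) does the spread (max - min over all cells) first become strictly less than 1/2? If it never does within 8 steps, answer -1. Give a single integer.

Answer: 1

Derivation:
Step 1: max=10/3, min=3, spread=1/3
  -> spread < 1/2 first at step 1
Step 2: max=59/18, min=3, spread=5/18
Step 3: max=689/216, min=3, spread=41/216
Step 4: max=81977/25920, min=3, spread=4217/25920
Step 5: max=4874749/1555200, min=21679/7200, spread=38417/311040
Step 6: max=291136211/93312000, min=434597/144000, spread=1903471/18662400
Step 7: max=17397149089/5598720000, min=13075759/4320000, spread=18038617/223948800
Step 8: max=1041037782851/335923200000, min=1179326759/388800000, spread=883978523/13436928000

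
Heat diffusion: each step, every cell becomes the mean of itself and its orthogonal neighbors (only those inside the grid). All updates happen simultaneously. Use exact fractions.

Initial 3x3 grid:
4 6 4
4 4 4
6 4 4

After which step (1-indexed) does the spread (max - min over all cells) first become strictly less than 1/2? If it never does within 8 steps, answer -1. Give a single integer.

Step 1: max=14/3, min=4, spread=2/3
Step 2: max=547/120, min=25/6, spread=47/120
  -> spread < 1/2 first at step 2
Step 3: max=2461/540, min=171/40, spread=61/216
Step 4: max=146237/32400, min=93233/21600, spread=511/2592
Step 5: max=8735089/1944000, min=5643851/1296000, spread=4309/31104
Step 6: max=521543633/116640000, min=113378099/25920000, spread=36295/373248
Step 7: max=31202643901/6998400000, min=20483249059/4665600000, spread=305773/4478976
Step 8: max=1867713511397/419904000000, min=1231725929473/279936000000, spread=2575951/53747712

Answer: 2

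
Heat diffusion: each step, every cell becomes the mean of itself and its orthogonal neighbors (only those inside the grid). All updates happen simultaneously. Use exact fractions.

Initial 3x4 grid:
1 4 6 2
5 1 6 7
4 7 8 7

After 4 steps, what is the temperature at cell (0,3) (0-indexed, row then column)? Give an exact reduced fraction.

Step 1: cell (0,3) = 5
Step 2: cell (0,3) = 5
Step 3: cell (0,3) = 923/180
Step 4: cell (0,3) = 112039/21600
Full grid after step 4:
  493609/129600 454447/108000 170849/36000 112039/21600
  3615241/864000 1634939/360000 943907/180000 2412583/432000
  586609/129600 545947/108000 607297/108000 386717/64800

Answer: 112039/21600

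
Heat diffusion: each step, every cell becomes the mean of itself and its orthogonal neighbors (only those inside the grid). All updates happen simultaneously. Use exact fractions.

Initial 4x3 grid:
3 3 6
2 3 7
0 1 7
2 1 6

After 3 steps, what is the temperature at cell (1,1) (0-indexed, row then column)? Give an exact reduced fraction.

Step 1: cell (1,1) = 16/5
Step 2: cell (1,1) = 171/50
Step 3: cell (1,1) = 431/125
Full grid after step 3:
  397/135 5963/1600 9767/2160
  18301/7200 431/125 3997/900
  1689/800 18193/6000 14813/3600
  157/80 20311/7200 4067/1080

Answer: 431/125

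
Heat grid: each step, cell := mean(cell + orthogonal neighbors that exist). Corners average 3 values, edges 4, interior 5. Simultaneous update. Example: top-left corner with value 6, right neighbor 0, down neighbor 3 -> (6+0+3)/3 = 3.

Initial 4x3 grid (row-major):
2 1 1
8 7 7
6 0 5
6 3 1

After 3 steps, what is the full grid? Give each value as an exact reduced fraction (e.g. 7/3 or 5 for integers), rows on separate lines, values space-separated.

Answer: 4433/1080 56171/14400 221/60
32863/7200 24709/6000 9521/2400
10691/2400 4179/1000 8791/2400
3079/720 8801/2400 2509/720

Derivation:
After step 1:
  11/3 11/4 3
  23/4 23/5 5
  5 21/5 13/4
  5 5/2 3
After step 2:
  73/18 841/240 43/12
  1141/240 223/50 317/80
  399/80 391/100 309/80
  25/6 147/40 35/12
After step 3:
  4433/1080 56171/14400 221/60
  32863/7200 24709/6000 9521/2400
  10691/2400 4179/1000 8791/2400
  3079/720 8801/2400 2509/720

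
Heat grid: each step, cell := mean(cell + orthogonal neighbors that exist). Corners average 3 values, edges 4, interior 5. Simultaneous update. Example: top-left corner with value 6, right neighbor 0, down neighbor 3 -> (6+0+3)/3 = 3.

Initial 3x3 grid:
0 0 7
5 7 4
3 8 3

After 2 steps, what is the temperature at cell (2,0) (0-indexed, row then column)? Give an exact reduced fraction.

Step 1: cell (2,0) = 16/3
Step 2: cell (2,0) = 43/9
Full grid after step 2:
  107/36 409/120 149/36
  311/80 451/100 1123/240
  43/9 1223/240 31/6

Answer: 43/9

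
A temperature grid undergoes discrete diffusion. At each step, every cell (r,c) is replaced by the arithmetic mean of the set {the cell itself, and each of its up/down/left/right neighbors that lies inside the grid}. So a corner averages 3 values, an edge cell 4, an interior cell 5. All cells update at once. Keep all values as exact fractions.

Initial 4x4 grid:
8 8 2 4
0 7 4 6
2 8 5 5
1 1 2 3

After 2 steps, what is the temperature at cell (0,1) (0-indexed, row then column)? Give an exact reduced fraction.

Answer: 1289/240

Derivation:
Step 1: cell (0,1) = 25/4
Step 2: cell (0,1) = 1289/240
Full grid after step 2:
  95/18 1289/240 391/80 53/12
  133/30 253/50 97/20 183/40
  97/30 411/100 217/50 529/120
  85/36 701/240 833/240 65/18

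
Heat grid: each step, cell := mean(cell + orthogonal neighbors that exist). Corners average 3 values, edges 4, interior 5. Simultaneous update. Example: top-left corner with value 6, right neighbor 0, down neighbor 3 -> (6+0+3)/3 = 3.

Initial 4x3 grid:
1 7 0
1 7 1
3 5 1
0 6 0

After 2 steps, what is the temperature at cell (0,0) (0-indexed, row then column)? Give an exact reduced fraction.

Step 1: cell (0,0) = 3
Step 2: cell (0,0) = 13/4
Full grid after step 2:
  13/4 817/240 26/9
  249/80 88/25 163/60
  253/80 307/100 161/60
  8/3 749/240 41/18

Answer: 13/4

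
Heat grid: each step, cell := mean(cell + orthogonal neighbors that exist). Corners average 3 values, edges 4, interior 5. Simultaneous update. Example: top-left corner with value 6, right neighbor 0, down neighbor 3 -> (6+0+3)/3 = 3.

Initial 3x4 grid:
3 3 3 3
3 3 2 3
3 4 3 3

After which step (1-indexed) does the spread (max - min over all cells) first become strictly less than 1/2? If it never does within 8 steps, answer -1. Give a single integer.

Answer: 2

Derivation:
Step 1: max=10/3, min=11/4, spread=7/12
Step 2: max=115/36, min=17/6, spread=13/36
  -> spread < 1/2 first at step 2
Step 3: max=1357/432, min=1033/360, spread=587/2160
Step 4: max=200963/64800, min=124177/43200, spread=5879/25920
Step 5: max=1492649/486000, min=7506293/2592000, spread=272701/1555200
Step 6: max=355977349/116640000, min=452462107/155520000, spread=2660923/18662400
Step 7: max=21247324991/6998400000, min=27274521713/9331200000, spread=126629393/1119744000
Step 8: max=1270075212769/419904000000, min=1642110750067/559872000000, spread=1231748807/13436928000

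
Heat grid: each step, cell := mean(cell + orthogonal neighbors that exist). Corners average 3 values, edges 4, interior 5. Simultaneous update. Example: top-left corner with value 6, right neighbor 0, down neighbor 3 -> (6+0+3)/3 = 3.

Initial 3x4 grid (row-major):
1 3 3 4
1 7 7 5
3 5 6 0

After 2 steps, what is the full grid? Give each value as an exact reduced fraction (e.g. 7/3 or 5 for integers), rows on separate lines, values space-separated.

Answer: 49/18 841/240 347/80 49/12
46/15 439/100 459/100 259/60
15/4 347/80 1141/240 73/18

Derivation:
After step 1:
  5/3 7/2 17/4 4
  3 23/5 28/5 4
  3 21/4 9/2 11/3
After step 2:
  49/18 841/240 347/80 49/12
  46/15 439/100 459/100 259/60
  15/4 347/80 1141/240 73/18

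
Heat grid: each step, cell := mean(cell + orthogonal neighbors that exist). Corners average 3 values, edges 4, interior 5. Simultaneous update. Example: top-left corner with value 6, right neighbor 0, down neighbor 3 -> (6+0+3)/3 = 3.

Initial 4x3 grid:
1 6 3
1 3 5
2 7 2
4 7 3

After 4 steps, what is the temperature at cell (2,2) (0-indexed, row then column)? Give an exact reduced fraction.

Answer: 16203/4000

Derivation:
Step 1: cell (2,2) = 17/4
Step 2: cell (2,2) = 157/40
Step 3: cell (2,2) = 2533/600
Step 4: cell (2,2) = 16203/4000
Full grid after step 4:
  414197/129600 3040523/864000 475547/129600
  743707/216000 1287607/360000 421541/108000
  804587/216000 1444507/360000 16203/4000
  531037/129600 3603443/864000 186029/43200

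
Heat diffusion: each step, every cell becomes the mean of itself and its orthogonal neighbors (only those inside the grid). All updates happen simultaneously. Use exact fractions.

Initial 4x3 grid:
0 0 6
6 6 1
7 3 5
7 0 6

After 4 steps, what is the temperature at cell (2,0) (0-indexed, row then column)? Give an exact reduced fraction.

Step 1: cell (2,0) = 23/4
Step 2: cell (2,0) = 581/120
Step 3: cell (2,0) = 15977/3600
Step 4: cell (2,0) = 465509/108000
Full grid after step 4:
  2369/675 358669/108000 217349/64800
  15317/4000 675929/180000 770993/216000
  465509/108000 733679/180000 850393/216000
  143237/32400 229997/54000 261049/64800

Answer: 465509/108000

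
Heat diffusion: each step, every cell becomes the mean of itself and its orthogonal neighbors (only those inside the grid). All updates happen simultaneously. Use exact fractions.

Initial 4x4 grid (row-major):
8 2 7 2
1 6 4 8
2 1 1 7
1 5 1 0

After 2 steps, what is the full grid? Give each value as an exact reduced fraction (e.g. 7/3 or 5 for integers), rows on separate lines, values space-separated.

Answer: 41/9 479/120 611/120 44/9
359/120 21/5 99/25 1207/240
67/24 237/100 67/20 883/240
71/36 113/48 553/240 101/36

Derivation:
After step 1:
  11/3 23/4 15/4 17/3
  17/4 14/5 26/5 21/4
  5/4 3 14/5 4
  8/3 2 7/4 8/3
After step 2:
  41/9 479/120 611/120 44/9
  359/120 21/5 99/25 1207/240
  67/24 237/100 67/20 883/240
  71/36 113/48 553/240 101/36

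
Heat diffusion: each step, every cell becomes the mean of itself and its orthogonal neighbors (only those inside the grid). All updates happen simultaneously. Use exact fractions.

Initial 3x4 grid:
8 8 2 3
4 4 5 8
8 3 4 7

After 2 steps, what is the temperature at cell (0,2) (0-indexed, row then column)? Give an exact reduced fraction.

Answer: 71/15

Derivation:
Step 1: cell (0,2) = 9/2
Step 2: cell (0,2) = 71/15
Full grid after step 2:
  109/18 161/30 71/15 175/36
  337/60 513/100 122/25 1261/240
  21/4 193/40 613/120 101/18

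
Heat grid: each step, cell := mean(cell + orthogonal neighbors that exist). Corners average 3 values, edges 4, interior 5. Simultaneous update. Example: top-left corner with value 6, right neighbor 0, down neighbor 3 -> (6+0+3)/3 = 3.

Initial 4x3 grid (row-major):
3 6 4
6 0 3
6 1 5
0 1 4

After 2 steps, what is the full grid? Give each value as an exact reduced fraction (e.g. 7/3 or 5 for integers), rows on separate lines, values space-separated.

After step 1:
  5 13/4 13/3
  15/4 16/5 3
  13/4 13/5 13/4
  7/3 3/2 10/3
After step 2:
  4 947/240 127/36
  19/5 79/25 827/240
  179/60 69/25 731/240
  85/36 293/120 97/36

Answer: 4 947/240 127/36
19/5 79/25 827/240
179/60 69/25 731/240
85/36 293/120 97/36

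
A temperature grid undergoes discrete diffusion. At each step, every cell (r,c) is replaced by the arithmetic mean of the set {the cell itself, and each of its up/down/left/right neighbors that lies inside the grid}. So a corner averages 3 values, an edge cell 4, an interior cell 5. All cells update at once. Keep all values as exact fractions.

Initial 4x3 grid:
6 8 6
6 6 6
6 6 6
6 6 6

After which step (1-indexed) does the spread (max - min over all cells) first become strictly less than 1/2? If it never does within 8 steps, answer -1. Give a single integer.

Step 1: max=20/3, min=6, spread=2/3
Step 2: max=787/120, min=6, spread=67/120
Step 3: max=6917/1080, min=6, spread=437/1080
  -> spread < 1/2 first at step 3
Step 4: max=2749531/432000, min=3009/500, spread=29951/86400
Step 5: max=24543821/3888000, min=20408/3375, spread=206761/777600
Step 6: max=9787395571/1555200000, min=16365671/2700000, spread=14430763/62208000
Step 7: max=584979741689/93312000000, min=1313652727/216000000, spread=139854109/746496000
Step 8: max=35014791890251/5598720000000, min=118491228977/19440000000, spread=7114543559/44789760000

Answer: 3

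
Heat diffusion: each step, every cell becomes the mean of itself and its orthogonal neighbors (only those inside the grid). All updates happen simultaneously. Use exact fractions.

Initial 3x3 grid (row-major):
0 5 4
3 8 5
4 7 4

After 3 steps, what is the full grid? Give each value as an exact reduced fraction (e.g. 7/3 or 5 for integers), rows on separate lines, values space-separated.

After step 1:
  8/3 17/4 14/3
  15/4 28/5 21/4
  14/3 23/4 16/3
After step 2:
  32/9 1031/240 85/18
  1001/240 123/25 417/80
  85/18 427/80 49/9
After step 3:
  541/135 62977/14400 5123/1080
  62527/14400 7181/1500 24359/4800
  5123/1080 24509/4800 2879/540

Answer: 541/135 62977/14400 5123/1080
62527/14400 7181/1500 24359/4800
5123/1080 24509/4800 2879/540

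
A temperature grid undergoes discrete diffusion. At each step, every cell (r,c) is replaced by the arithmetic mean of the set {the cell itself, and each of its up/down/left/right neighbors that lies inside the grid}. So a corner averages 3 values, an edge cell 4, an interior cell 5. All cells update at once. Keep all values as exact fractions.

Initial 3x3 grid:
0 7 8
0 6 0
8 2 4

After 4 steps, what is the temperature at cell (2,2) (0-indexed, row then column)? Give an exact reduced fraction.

Answer: 371/96

Derivation:
Step 1: cell (2,2) = 2
Step 2: cell (2,2) = 23/6
Step 3: cell (2,2) = 259/72
Step 4: cell (2,2) = 371/96
Full grid after step 4:
  19813/5184 133991/34560 7195/1728
  61973/17280 56297/14400 22361/5760
  9515/2592 15667/4320 371/96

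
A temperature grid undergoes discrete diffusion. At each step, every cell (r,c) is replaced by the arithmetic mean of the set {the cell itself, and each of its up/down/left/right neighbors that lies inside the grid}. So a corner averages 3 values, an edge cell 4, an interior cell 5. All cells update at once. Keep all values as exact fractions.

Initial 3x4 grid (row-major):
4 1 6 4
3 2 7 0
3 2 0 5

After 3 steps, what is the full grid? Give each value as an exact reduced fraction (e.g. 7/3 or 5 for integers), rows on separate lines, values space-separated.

Answer: 1319/432 4553/1440 5191/1440 1507/432
997/360 919/300 77/25 17/5
1157/432 3773/1440 4271/1440 1229/432

Derivation:
After step 1:
  8/3 13/4 9/2 10/3
  3 3 3 4
  8/3 7/4 7/2 5/3
After step 2:
  107/36 161/48 169/48 71/18
  17/6 14/5 18/5 3
  89/36 131/48 119/48 55/18
After step 3:
  1319/432 4553/1440 5191/1440 1507/432
  997/360 919/300 77/25 17/5
  1157/432 3773/1440 4271/1440 1229/432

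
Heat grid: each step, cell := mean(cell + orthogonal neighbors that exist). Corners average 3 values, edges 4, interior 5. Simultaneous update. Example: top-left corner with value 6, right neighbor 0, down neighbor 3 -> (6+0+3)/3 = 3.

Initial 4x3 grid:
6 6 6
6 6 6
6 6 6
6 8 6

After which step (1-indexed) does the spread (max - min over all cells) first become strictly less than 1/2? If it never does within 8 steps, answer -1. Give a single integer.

Answer: 3

Derivation:
Step 1: max=20/3, min=6, spread=2/3
Step 2: max=787/120, min=6, spread=67/120
Step 3: max=6917/1080, min=6, spread=437/1080
  -> spread < 1/2 first at step 3
Step 4: max=2749531/432000, min=3009/500, spread=29951/86400
Step 5: max=24543821/3888000, min=20408/3375, spread=206761/777600
Step 6: max=9787395571/1555200000, min=16365671/2700000, spread=14430763/62208000
Step 7: max=584979741689/93312000000, min=1313652727/216000000, spread=139854109/746496000
Step 8: max=35014791890251/5598720000000, min=118491228977/19440000000, spread=7114543559/44789760000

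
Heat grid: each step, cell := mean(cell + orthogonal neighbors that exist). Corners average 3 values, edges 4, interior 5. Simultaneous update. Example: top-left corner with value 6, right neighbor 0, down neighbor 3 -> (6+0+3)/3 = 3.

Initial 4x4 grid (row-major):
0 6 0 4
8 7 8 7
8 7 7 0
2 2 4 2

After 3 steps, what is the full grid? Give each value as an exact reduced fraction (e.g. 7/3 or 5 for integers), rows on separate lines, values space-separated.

After step 1:
  14/3 13/4 9/2 11/3
  23/4 36/5 29/5 19/4
  25/4 31/5 26/5 4
  4 15/4 15/4 2
After step 2:
  41/9 1177/240 1033/240 155/36
  179/30 141/25 549/100 1093/240
  111/20 143/25 499/100 319/80
  14/3 177/40 147/40 13/4
After step 3:
  11107/2160 34927/7200 34207/7200 4739/1080
  19541/3600 6653/1200 14987/3000 33007/7200
  6571/1200 1053/200 1909/400 10069/2400
  1757/360 2773/600 817/200 291/80

Answer: 11107/2160 34927/7200 34207/7200 4739/1080
19541/3600 6653/1200 14987/3000 33007/7200
6571/1200 1053/200 1909/400 10069/2400
1757/360 2773/600 817/200 291/80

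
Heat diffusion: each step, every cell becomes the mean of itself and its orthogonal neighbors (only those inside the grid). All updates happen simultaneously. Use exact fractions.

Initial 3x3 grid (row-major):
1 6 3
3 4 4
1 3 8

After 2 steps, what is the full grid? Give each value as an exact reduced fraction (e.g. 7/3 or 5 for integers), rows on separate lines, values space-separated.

Answer: 109/36 91/24 151/36
143/48 37/10 217/48
103/36 23/6 55/12

Derivation:
After step 1:
  10/3 7/2 13/3
  9/4 4 19/4
  7/3 4 5
After step 2:
  109/36 91/24 151/36
  143/48 37/10 217/48
  103/36 23/6 55/12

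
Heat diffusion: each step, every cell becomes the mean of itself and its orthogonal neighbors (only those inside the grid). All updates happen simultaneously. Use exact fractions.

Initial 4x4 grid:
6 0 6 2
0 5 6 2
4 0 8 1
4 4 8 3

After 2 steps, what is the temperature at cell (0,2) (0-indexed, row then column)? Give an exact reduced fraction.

Step 1: cell (0,2) = 7/2
Step 2: cell (0,2) = 989/240
Full grid after step 2:
  10/3 239/80 989/240 115/36
  199/80 99/25 369/100 899/240
  279/80 17/5 469/100 297/80
  10/3 359/80 367/80 53/12

Answer: 989/240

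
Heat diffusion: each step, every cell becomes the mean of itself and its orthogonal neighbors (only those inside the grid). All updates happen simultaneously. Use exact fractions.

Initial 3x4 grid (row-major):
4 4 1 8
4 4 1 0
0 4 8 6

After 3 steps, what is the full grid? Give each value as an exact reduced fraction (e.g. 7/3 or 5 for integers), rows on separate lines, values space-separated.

Answer: 2453/720 8029/2400 8239/2400 1213/360
2969/900 10463/3000 21211/6000 53999/14400
7339/2160 25687/7200 28417/7200 4319/1080

Derivation:
After step 1:
  4 13/4 7/2 3
  3 17/5 14/5 15/4
  8/3 4 19/4 14/3
After step 2:
  41/12 283/80 251/80 41/12
  49/15 329/100 91/25 853/240
  29/9 889/240 973/240 79/18
After step 3:
  2453/720 8029/2400 8239/2400 1213/360
  2969/900 10463/3000 21211/6000 53999/14400
  7339/2160 25687/7200 28417/7200 4319/1080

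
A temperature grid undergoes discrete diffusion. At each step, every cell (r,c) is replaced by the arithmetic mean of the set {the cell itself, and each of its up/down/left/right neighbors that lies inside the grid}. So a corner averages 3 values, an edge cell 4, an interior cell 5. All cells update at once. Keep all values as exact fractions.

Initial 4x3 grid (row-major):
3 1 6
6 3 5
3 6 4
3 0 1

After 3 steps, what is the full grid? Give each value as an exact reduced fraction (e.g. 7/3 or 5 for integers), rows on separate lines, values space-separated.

After step 1:
  10/3 13/4 4
  15/4 21/5 9/2
  9/2 16/5 4
  2 5/2 5/3
After step 2:
  31/9 887/240 47/12
  947/240 189/50 167/40
  269/80 92/25 401/120
  3 281/120 49/18
After step 3:
  3991/1080 53413/14400 943/240
  26159/7200 5783/1500 1141/300
  8393/2400 19807/6000 12527/3600
  2089/720 21139/7200 1513/540

Answer: 3991/1080 53413/14400 943/240
26159/7200 5783/1500 1141/300
8393/2400 19807/6000 12527/3600
2089/720 21139/7200 1513/540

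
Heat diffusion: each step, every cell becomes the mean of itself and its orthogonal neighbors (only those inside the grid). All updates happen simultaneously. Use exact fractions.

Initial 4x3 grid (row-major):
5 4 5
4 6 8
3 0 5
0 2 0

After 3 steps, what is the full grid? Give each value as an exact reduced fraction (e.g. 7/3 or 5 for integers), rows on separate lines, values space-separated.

After step 1:
  13/3 5 17/3
  9/2 22/5 6
  7/4 16/5 13/4
  5/3 1/2 7/3
After step 2:
  83/18 97/20 50/9
  899/240 231/50 1159/240
  667/240 131/50 887/240
  47/36 77/40 73/36
After step 3:
  9509/2160 5891/1200 10969/2160
  28361/7200 4133/1000 33661/7200
  18811/7200 391/125 23711/7200
  4327/2160 4727/2400 5507/2160

Answer: 9509/2160 5891/1200 10969/2160
28361/7200 4133/1000 33661/7200
18811/7200 391/125 23711/7200
4327/2160 4727/2400 5507/2160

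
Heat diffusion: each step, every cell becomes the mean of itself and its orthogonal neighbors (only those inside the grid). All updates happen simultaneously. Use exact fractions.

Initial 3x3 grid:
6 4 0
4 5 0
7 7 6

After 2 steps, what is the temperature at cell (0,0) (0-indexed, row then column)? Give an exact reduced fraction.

Answer: 167/36

Derivation:
Step 1: cell (0,0) = 14/3
Step 2: cell (0,0) = 167/36
Full grid after step 2:
  167/36 55/16 47/18
  121/24 89/20 149/48
  71/12 247/48 40/9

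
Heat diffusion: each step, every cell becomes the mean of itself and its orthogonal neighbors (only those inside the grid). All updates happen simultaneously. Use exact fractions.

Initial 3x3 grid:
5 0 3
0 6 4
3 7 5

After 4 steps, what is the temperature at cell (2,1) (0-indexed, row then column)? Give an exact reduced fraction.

Answer: 3485671/864000

Derivation:
Step 1: cell (2,1) = 21/4
Step 2: cell (2,1) = 1039/240
Step 3: cell (2,1) = 62693/14400
Step 4: cell (2,1) = 3485671/864000
Full grid after step 4:
  103847/32400 156947/48000 57911/16200
  493591/144000 1353227/360000 1669523/432000
  501613/129600 3485671/864000 555913/129600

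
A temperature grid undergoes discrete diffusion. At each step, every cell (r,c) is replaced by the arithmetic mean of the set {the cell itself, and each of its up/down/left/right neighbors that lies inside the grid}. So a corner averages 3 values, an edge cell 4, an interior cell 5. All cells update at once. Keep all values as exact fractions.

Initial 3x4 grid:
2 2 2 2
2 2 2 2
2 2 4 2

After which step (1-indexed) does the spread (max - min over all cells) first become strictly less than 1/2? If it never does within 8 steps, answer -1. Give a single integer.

Answer: 3

Derivation:
Step 1: max=8/3, min=2, spread=2/3
Step 2: max=151/60, min=2, spread=31/60
Step 3: max=1291/540, min=2, spread=211/540
  -> spread < 1/2 first at step 3
Step 4: max=124897/54000, min=1847/900, spread=14077/54000
Step 5: max=1112407/486000, min=111683/54000, spread=5363/24300
Step 6: max=32900809/14580000, min=62869/30000, spread=93859/583200
Step 7: max=1959874481/874800000, min=102536467/48600000, spread=4568723/34992000
Step 8: max=116756435629/52488000000, min=3097618889/1458000000, spread=8387449/83980800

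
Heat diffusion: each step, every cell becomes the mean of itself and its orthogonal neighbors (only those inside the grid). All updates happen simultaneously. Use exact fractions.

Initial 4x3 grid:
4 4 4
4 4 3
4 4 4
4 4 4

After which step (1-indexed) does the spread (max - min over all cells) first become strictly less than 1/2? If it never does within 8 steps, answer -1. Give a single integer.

Step 1: max=4, min=11/3, spread=1/3
  -> spread < 1/2 first at step 1
Step 2: max=4, min=449/120, spread=31/120
Step 3: max=4, min=4109/1080, spread=211/1080
Step 4: max=7153/1800, min=415103/108000, spread=14077/108000
Step 5: max=428317/108000, min=3747593/972000, spread=5363/48600
Step 6: max=237131/60000, min=112899191/29160000, spread=93859/1166400
Step 7: max=383463533/97200000, min=6788125519/1749600000, spread=4568723/69984000
Step 8: max=11482381111/2916000000, min=408123564371/104976000000, spread=8387449/167961600

Answer: 1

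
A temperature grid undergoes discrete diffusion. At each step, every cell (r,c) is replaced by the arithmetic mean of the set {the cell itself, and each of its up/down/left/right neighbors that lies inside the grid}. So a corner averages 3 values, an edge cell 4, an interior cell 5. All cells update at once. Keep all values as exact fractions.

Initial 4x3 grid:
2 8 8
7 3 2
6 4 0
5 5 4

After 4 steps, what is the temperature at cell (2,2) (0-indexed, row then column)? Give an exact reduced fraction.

Step 1: cell (2,2) = 5/2
Step 2: cell (2,2) = 247/80
Step 3: cell (2,2) = 8843/2400
Step 4: cell (2,2) = 276421/72000
Full grid after step 4:
  646523/129600 4228687/864000 198791/43200
  131351/27000 1622063/360000 103187/24000
  15467/3375 48059/11250 276421/72000
  294179/64800 1773541/432000 1517/400

Answer: 276421/72000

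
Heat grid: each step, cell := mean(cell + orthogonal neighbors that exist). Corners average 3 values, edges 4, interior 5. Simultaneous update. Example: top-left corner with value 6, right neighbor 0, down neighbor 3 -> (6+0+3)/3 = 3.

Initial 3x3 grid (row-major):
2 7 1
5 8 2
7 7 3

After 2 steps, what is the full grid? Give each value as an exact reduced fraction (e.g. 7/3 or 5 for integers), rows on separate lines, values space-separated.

Answer: 44/9 183/40 34/9
223/40 511/100 499/120
217/36 1343/240 55/12

Derivation:
After step 1:
  14/3 9/2 10/3
  11/2 29/5 7/2
  19/3 25/4 4
After step 2:
  44/9 183/40 34/9
  223/40 511/100 499/120
  217/36 1343/240 55/12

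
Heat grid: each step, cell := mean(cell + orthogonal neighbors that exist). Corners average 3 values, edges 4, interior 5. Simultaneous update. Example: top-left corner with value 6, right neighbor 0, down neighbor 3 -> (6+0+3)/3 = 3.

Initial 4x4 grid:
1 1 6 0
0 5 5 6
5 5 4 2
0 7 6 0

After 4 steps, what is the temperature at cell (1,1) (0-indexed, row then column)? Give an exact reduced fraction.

Answer: 314867/90000

Derivation:
Step 1: cell (1,1) = 16/5
Step 2: cell (1,1) = 98/25
Step 3: cell (1,1) = 9899/3000
Step 4: cell (1,1) = 314867/90000
Full grid after step 4:
  91643/32400 657787/216000 256049/72000 38603/10800
  649687/216000 314867/90000 36349/10000 270329/72000
  258989/72000 18667/5000 44347/11250 796699/216000
  10187/2700 289019/72000 835849/216000 60997/16200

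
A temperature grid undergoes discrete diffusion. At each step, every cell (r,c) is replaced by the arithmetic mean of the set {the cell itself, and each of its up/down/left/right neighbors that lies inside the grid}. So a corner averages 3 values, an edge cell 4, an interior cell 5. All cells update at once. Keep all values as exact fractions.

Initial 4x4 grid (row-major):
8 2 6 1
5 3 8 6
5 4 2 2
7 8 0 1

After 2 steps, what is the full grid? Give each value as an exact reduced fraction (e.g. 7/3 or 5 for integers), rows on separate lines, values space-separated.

Answer: 5 23/5 55/12 77/18
199/40 119/25 211/50 49/12
647/120 22/5 181/50 14/5
50/9 557/120 117/40 13/6

Derivation:
After step 1:
  5 19/4 17/4 13/3
  21/4 22/5 5 17/4
  21/4 22/5 16/5 11/4
  20/3 19/4 11/4 1
After step 2:
  5 23/5 55/12 77/18
  199/40 119/25 211/50 49/12
  647/120 22/5 181/50 14/5
  50/9 557/120 117/40 13/6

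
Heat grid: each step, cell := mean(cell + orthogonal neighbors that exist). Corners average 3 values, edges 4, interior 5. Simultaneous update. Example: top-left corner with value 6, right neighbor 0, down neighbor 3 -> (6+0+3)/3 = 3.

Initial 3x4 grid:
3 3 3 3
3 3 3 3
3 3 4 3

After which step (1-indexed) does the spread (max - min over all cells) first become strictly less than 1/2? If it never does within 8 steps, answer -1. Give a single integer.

Answer: 1

Derivation:
Step 1: max=10/3, min=3, spread=1/3
  -> spread < 1/2 first at step 1
Step 2: max=391/120, min=3, spread=31/120
Step 3: max=3451/1080, min=3, spread=211/1080
Step 4: max=340897/108000, min=5447/1800, spread=14077/108000
Step 5: max=3056407/972000, min=327683/108000, spread=5363/48600
Step 6: max=91220809/29160000, min=182869/60000, spread=93859/1166400
Step 7: max=5459074481/1749600000, min=296936467/97200000, spread=4568723/69984000
Step 8: max=326708435629/104976000000, min=8929618889/2916000000, spread=8387449/167961600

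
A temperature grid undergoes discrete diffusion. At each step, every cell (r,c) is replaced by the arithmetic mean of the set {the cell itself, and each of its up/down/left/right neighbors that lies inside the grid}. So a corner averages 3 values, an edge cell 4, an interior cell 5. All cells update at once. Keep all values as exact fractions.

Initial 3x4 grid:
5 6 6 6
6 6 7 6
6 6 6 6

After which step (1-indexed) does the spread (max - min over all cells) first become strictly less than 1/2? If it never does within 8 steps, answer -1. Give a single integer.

Step 1: max=25/4, min=17/3, spread=7/12
Step 2: max=623/100, min=103/18, spread=457/900
Step 3: max=29611/4800, min=12667/2160, spread=13159/43200
  -> spread < 1/2 first at step 3
Step 4: max=265751/43200, min=763553/129600, spread=337/1296
Step 5: max=105918691/17280000, min=46179127/7776000, spread=29685679/155520000
Step 6: max=951849581/155520000, min=2778982493/466560000, spread=61253/373248
Step 7: max=56968539679/9331200000, min=167312546287/27993600000, spread=14372291/111974400
Step 8: max=3412993543661/559872000000, min=10058389204733/1679616000000, spread=144473141/1343692800

Answer: 3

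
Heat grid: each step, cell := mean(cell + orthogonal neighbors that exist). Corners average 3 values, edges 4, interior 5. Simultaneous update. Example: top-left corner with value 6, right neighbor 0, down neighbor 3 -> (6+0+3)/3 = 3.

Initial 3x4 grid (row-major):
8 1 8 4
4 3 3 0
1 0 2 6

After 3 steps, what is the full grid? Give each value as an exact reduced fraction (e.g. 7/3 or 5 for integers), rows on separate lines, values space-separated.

Answer: 512/135 7001/1800 4429/1200 2659/720
3919/1200 6089/2000 9671/3000 46793/14400
5377/2160 18229/7200 18949/7200 3131/1080

Derivation:
After step 1:
  13/3 5 4 4
  4 11/5 16/5 13/4
  5/3 3/2 11/4 8/3
After step 2:
  40/9 233/60 81/20 15/4
  61/20 159/50 77/25 787/240
  43/18 487/240 607/240 26/9
After step 3:
  512/135 7001/1800 4429/1200 2659/720
  3919/1200 6089/2000 9671/3000 46793/14400
  5377/2160 18229/7200 18949/7200 3131/1080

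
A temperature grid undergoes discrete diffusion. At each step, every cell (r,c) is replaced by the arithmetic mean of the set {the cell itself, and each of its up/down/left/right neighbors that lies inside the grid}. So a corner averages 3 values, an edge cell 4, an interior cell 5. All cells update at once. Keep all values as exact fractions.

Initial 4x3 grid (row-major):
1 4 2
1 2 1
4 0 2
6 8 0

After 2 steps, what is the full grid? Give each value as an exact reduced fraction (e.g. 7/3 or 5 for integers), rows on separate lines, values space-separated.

Answer: 25/12 491/240 19/9
167/80 54/25 193/120
279/80 59/25 271/120
49/12 481/120 91/36

Derivation:
After step 1:
  2 9/4 7/3
  2 8/5 7/4
  11/4 16/5 3/4
  6 7/2 10/3
After step 2:
  25/12 491/240 19/9
  167/80 54/25 193/120
  279/80 59/25 271/120
  49/12 481/120 91/36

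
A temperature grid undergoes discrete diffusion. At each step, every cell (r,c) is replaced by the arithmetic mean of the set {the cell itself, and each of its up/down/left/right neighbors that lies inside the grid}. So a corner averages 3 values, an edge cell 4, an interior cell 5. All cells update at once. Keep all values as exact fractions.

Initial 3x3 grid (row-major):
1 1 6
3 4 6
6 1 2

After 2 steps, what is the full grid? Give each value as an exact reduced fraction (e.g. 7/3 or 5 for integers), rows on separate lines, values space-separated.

After step 1:
  5/3 3 13/3
  7/2 3 9/2
  10/3 13/4 3
After step 2:
  49/18 3 71/18
  23/8 69/20 89/24
  121/36 151/48 43/12

Answer: 49/18 3 71/18
23/8 69/20 89/24
121/36 151/48 43/12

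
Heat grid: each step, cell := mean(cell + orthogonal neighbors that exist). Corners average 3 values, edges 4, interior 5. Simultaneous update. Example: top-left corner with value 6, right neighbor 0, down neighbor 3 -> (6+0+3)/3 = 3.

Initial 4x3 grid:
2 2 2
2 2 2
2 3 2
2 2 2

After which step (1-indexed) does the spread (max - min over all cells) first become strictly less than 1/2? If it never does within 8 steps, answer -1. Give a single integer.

Step 1: max=9/4, min=2, spread=1/4
  -> spread < 1/2 first at step 1
Step 2: max=223/100, min=2, spread=23/100
Step 3: max=10411/4800, min=813/400, spread=131/960
Step 4: max=92951/43200, min=14791/7200, spread=841/8640
Step 5: max=37102051/17280000, min=2973373/1440000, spread=56863/691200
Step 6: max=332574341/155520000, min=26909543/12960000, spread=386393/6220800
Step 7: max=132809723131/62208000000, min=10788358813/5184000000, spread=26795339/497664000
Step 8: max=7948775714129/3732480000000, min=649166149667/311040000000, spread=254051069/5971968000

Answer: 1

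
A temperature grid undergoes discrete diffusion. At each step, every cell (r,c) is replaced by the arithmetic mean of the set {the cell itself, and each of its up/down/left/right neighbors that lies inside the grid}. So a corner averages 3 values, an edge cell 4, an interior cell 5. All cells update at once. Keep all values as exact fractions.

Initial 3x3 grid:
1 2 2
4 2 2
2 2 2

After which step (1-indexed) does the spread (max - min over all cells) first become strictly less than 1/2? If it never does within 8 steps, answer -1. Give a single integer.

Answer: 2

Derivation:
Step 1: max=8/3, min=7/4, spread=11/12
Step 2: max=193/80, min=23/12, spread=119/240
  -> spread < 1/2 first at step 2
Step 3: max=5029/2160, min=2429/1200, spread=821/2700
Step 4: max=645577/288000, min=88231/43200, spread=172111/864000
Step 5: max=17323621/7776000, min=5415457/2592000, spread=4309/31104
Step 6: max=1025303987/466560000, min=108881693/51840000, spread=36295/373248
Step 7: max=61224623989/27993600000, min=19771180913/9331200000, spread=305773/4478976
Step 8: max=3652980987683/1679616000000, min=1190827506311/559872000000, spread=2575951/53747712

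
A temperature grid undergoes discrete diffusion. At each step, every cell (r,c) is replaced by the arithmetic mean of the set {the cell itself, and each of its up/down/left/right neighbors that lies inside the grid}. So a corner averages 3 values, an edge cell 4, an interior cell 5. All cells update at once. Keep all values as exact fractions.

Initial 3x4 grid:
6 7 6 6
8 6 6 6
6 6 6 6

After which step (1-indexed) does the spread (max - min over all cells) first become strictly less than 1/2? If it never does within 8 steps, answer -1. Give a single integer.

Answer: 4

Derivation:
Step 1: max=7, min=6, spread=1
Step 2: max=803/120, min=6, spread=83/120
Step 3: max=33/5, min=6, spread=3/5
Step 4: max=140107/21600, min=54553/9000, spread=45899/108000
  -> spread < 1/2 first at step 4
Step 5: max=8368483/1296000, min=72971/12000, spread=97523/259200
Step 6: max=166157239/25920000, min=103249/16875, spread=302671/1036800
Step 7: max=29793801503/4665600000, min=198923837/32400000, spread=45950759/186624000
Step 8: max=1780629693677/279936000000, min=3993397661/648000000, spread=443855233/2239488000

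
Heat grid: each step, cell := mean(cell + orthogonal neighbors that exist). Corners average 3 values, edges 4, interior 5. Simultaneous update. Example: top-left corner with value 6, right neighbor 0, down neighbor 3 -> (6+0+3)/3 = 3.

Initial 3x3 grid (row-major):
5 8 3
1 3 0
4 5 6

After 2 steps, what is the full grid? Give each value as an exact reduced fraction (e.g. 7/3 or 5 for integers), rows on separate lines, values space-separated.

Answer: 38/9 989/240 137/36
293/80 189/50 103/30
133/36 149/40 67/18

Derivation:
After step 1:
  14/3 19/4 11/3
  13/4 17/5 3
  10/3 9/2 11/3
After step 2:
  38/9 989/240 137/36
  293/80 189/50 103/30
  133/36 149/40 67/18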